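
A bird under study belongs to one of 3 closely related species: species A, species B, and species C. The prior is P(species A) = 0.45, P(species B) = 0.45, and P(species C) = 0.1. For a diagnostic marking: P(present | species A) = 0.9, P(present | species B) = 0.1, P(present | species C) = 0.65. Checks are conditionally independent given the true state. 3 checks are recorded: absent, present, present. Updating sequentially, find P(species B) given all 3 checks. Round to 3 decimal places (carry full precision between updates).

0.073

Apply Bayes' rule sequentially, carrying P(species B) forward.
After 'absent': normaliser = 0.1·0.4500 + 0.9·0.4500 + 0.35·0.1000; P(species A) ≈ 0.0928, P(species B) ≈ 0.8351, P(species C) ≈ 0.0722
After 'present': normaliser = 0.9·0.0928 + 0.1·0.8351 + 0.65·0.0722; P(species A) ≈ 0.3904, P(species B) ≈ 0.3904, P(species C) ≈ 0.2193
After 'present': normaliser = 0.9·0.3904 + 0.1·0.3904 + 0.65·0.2193; P(species A) ≈ 0.6593, P(species B) ≈ 0.0733, P(species C) ≈ 0.2675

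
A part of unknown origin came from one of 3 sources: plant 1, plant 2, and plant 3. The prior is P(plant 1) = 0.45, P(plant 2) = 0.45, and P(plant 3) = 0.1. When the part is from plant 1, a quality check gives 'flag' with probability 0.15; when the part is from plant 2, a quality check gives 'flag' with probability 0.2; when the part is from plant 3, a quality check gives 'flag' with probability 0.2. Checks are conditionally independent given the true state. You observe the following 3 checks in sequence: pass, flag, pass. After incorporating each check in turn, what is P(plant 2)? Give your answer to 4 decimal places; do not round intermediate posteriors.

After 'pass': normaliser = 0.85·0.4500 + 0.8·0.4500 + 0.8·0.1000; P(plant 1) ≈ 0.4650, P(plant 2) ≈ 0.4377, P(plant 3) ≈ 0.0973
After 'flag': normaliser = 0.15·0.4650 + 0.2·0.4377 + 0.2·0.0973; P(plant 1) ≈ 0.3947, P(plant 2) ≈ 0.4953, P(plant 3) ≈ 0.1101
After 'pass': normaliser = 0.85·0.3947 + 0.8·0.4953 + 0.8·0.1101; P(plant 1) ≈ 0.4092, P(plant 2) ≈ 0.4833, P(plant 3) ≈ 0.1074

0.4833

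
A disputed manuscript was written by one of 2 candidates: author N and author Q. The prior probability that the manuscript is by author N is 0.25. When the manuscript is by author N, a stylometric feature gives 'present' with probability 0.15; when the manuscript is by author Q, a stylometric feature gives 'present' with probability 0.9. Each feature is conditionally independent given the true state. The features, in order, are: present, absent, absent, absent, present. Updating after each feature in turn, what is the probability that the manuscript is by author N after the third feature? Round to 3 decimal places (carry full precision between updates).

Apply Bayes' rule sequentially, carrying P(author N) forward.
After 'present': P(author N) = 0.15·0.2500 / (0.15·0.2500 + 0.9·0.7500) ≈ 0.0526
After 'absent': P(author N) = 0.85·0.0526 / (0.85·0.0526 + 0.1·0.9474) ≈ 0.3208
After 'absent': P(author N) = 0.85·0.3208 / (0.85·0.3208 + 0.1·0.6792) ≈ 0.8006

0.801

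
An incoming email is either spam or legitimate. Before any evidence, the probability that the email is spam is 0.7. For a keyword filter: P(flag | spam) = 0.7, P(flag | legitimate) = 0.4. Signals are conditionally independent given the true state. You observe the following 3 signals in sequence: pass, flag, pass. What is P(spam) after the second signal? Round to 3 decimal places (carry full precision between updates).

0.671

After 'pass': P(spam) = 0.3·0.7000 / (0.3·0.7000 + 0.6·0.3000) ≈ 0.5385
After 'flag': P(spam) = 0.7·0.5385 / (0.7·0.5385 + 0.4·0.4615) ≈ 0.6712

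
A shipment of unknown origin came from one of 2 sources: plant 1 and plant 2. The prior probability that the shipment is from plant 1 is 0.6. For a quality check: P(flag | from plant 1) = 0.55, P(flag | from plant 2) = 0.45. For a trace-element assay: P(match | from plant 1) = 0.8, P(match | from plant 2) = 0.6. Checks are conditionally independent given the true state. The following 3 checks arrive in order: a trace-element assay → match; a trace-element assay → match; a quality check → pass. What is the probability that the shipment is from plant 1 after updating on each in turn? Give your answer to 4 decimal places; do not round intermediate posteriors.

After a trace-element assay='match': P(plant 1) = 0.8·0.6000 / (0.8·0.6000 + 0.6·0.4000) ≈ 0.6667
After a trace-element assay='match': P(plant 1) = 0.8·0.6667 / (0.8·0.6667 + 0.6·0.3333) ≈ 0.7273
After a quality check='pass': P(plant 1) = 0.45·0.7273 / (0.45·0.7273 + 0.55·0.2727) ≈ 0.6857

0.6857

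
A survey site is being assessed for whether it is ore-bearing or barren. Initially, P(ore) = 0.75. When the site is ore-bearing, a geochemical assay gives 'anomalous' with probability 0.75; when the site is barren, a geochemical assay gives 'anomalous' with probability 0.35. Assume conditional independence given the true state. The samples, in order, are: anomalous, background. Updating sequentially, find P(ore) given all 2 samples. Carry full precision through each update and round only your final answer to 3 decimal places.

Apply Bayes' rule sequentially, carrying P(ore) forward.
After 'anomalous': P(ore) = 0.75·0.7500 / (0.75·0.7500 + 0.35·0.2500) ≈ 0.8654
After 'background': P(ore) = 0.25·0.8654 / (0.25·0.8654 + 0.65·0.1346) ≈ 0.7120

0.712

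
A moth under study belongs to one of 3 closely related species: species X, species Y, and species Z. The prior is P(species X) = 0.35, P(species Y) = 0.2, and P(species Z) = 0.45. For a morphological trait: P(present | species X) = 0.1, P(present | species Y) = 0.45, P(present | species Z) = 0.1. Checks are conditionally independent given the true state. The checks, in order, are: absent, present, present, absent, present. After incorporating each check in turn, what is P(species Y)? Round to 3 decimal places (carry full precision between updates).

0.895

Each posterior becomes the prior for the next update.
After 'absent': normaliser = 0.9·0.3500 + 0.55·0.2000 + 0.9·0.4500; P(species X) ≈ 0.3795, P(species Y) ≈ 0.1325, P(species Z) ≈ 0.4880
After 'present': normaliser = 0.1·0.3795 + 0.45·0.1325 + 0.1·0.4880; P(species X) ≈ 0.2593, P(species Y) ≈ 0.4074, P(species Z) ≈ 0.3333
After 'present': normaliser = 0.1·0.2593 + 0.45·0.4074 + 0.1·0.3333; P(species X) ≈ 0.1069, P(species Y) ≈ 0.7557, P(species Z) ≈ 0.1374
After 'absent': normaliser = 0.9·0.1069 + 0.55·0.7557 + 0.9·0.1374; P(species X) ≈ 0.1514, P(species Y) ≈ 0.6541, P(species Z) ≈ 0.1946
After 'present': normaliser = 0.1·0.1514 + 0.45·0.6541 + 0.1·0.1946; P(species X) ≈ 0.0460, P(species Y) ≈ 0.8948, P(species Z) ≈ 0.0592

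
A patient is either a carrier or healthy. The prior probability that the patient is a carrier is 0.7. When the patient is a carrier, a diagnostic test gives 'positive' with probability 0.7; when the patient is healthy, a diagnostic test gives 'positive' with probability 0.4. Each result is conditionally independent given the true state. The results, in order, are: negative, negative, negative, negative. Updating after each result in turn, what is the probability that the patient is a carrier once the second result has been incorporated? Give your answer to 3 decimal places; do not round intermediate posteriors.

Apply Bayes' rule sequentially, carrying P(carrier) forward.
After 'negative': P(carrier) = 0.3·0.7000 / (0.3·0.7000 + 0.6·0.3000) ≈ 0.5385
After 'negative': P(carrier) = 0.3·0.5385 / (0.3·0.5385 + 0.6·0.4615) ≈ 0.3684

0.368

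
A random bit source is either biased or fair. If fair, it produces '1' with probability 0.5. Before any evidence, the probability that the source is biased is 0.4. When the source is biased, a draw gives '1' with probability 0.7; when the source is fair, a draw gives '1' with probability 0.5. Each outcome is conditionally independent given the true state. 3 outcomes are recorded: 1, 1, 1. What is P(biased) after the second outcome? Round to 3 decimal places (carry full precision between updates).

After '1': P(biased) = 0.7·0.4000 / (0.7·0.4000 + 0.5·0.6000) ≈ 0.4828
After '1': P(biased) = 0.7·0.4828 / (0.7·0.4828 + 0.5·0.5172) ≈ 0.5665

0.566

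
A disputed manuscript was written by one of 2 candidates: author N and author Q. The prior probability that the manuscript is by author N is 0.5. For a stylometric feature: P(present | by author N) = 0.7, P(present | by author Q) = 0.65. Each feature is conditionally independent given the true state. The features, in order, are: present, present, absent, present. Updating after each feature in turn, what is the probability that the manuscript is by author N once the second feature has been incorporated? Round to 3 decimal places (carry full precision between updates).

0.537

After 'present': P(author N) = 0.7·0.5000 / (0.7·0.5000 + 0.65·0.5000) ≈ 0.5185
After 'present': P(author N) = 0.7·0.5185 / (0.7·0.5185 + 0.65·0.4815) ≈ 0.5370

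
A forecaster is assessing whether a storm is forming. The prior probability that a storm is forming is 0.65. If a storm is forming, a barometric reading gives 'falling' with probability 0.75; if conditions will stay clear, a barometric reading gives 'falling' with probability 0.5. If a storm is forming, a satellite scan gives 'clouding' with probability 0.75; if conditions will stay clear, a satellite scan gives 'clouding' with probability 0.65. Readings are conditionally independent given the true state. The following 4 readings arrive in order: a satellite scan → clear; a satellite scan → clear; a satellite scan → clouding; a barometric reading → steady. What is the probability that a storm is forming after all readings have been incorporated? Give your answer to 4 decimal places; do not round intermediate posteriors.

After a satellite scan='clear': P(storm) = 0.25·0.6500 / (0.25·0.6500 + 0.35·0.3500) ≈ 0.5702
After a satellite scan='clear': P(storm) = 0.25·0.5702 / (0.25·0.5702 + 0.35·0.4298) ≈ 0.4865
After a satellite scan='clouding': P(storm) = 0.75·0.4865 / (0.75·0.4865 + 0.65·0.5135) ≈ 0.5223
After a barometric reading='steady': P(storm) = 0.25·0.5223 / (0.25·0.5223 + 0.5·0.4777) ≈ 0.3534

0.3534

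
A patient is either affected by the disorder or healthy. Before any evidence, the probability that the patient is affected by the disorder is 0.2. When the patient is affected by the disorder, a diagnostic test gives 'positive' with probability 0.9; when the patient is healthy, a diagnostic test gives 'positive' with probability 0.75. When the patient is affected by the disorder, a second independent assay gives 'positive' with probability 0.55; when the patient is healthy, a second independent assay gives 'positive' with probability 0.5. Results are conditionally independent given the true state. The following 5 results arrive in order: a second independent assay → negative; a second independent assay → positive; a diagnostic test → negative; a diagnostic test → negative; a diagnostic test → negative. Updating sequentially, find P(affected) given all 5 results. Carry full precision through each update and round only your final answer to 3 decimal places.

After a second independent assay='negative': P(affected) = 0.45·0.2000 / (0.45·0.2000 + 0.5·0.8000) ≈ 0.1837
After a second independent assay='positive': P(affected) = 0.55·0.1837 / (0.55·0.1837 + 0.5·0.8163) ≈ 0.1984
After a diagnostic test='negative': P(affected) = 0.1·0.1984 / (0.1·0.1984 + 0.25·0.8016) ≈ 0.0901
After a diagnostic test='negative': P(affected) = 0.1·0.0901 / (0.1·0.0901 + 0.25·0.9099) ≈ 0.0381
After a diagnostic test='negative': P(affected) = 0.1·0.0381 / (0.1·0.0381 + 0.25·0.9619) ≈ 0.0156

0.016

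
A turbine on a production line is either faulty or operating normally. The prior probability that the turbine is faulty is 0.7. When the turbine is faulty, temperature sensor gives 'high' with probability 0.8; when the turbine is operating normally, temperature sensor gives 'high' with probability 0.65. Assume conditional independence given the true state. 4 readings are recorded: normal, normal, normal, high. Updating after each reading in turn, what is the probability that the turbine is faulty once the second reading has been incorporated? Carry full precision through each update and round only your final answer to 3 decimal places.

0.432

After 'normal': P(faulty) = 0.2·0.7000 / (0.2·0.7000 + 0.35·0.3000) ≈ 0.5714
After 'normal': P(faulty) = 0.2·0.5714 / (0.2·0.5714 + 0.35·0.4286) ≈ 0.4324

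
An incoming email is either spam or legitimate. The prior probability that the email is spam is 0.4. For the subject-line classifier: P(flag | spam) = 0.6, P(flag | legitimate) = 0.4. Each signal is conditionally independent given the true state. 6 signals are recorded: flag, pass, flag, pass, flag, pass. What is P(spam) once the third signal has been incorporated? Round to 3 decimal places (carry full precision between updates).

After 'flag': P(spam) = 0.6·0.4000 / (0.6·0.4000 + 0.4·0.6000) ≈ 0.5000
After 'pass': P(spam) = 0.4·0.5000 / (0.4·0.5000 + 0.6·0.5000) ≈ 0.4000
After 'flag': P(spam) = 0.6·0.4000 / (0.6·0.4000 + 0.4·0.6000) ≈ 0.5000

0.500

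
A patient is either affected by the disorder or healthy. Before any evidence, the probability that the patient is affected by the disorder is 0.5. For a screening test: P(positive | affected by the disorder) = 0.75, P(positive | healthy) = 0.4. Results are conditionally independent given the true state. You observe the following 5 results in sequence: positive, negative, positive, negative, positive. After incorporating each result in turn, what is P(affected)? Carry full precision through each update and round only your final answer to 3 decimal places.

0.534

Each posterior becomes the prior for the next update.
After 'positive': P(affected) = 0.75·0.5000 / (0.75·0.5000 + 0.4·0.5000) ≈ 0.6522
After 'negative': P(affected) = 0.25·0.6522 / (0.25·0.6522 + 0.6·0.3478) ≈ 0.4386
After 'positive': P(affected) = 0.75·0.4386 / (0.75·0.4386 + 0.4·0.5614) ≈ 0.5943
After 'negative': P(affected) = 0.25·0.5943 / (0.25·0.5943 + 0.6·0.4057) ≈ 0.3790
After 'positive': P(affected) = 0.75·0.3790 / (0.75·0.3790 + 0.4·0.6210) ≈ 0.5337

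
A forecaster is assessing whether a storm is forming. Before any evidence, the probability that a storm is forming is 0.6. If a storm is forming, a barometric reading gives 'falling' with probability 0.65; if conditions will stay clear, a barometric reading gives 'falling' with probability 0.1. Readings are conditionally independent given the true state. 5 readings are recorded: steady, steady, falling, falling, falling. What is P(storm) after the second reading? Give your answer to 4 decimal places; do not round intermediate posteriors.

0.1849

After 'steady': P(storm) = 0.35·0.6000 / (0.35·0.6000 + 0.9·0.4000) ≈ 0.3684
After 'steady': P(storm) = 0.35·0.3684 / (0.35·0.3684 + 0.9·0.6316) ≈ 0.1849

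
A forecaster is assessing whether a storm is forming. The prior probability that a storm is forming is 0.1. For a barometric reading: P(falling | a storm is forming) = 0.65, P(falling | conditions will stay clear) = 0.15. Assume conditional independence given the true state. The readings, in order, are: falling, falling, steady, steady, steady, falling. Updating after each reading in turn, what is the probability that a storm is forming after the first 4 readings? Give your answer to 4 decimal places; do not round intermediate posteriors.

After 'falling': P(storm) = 0.65·0.1000 / (0.65·0.1000 + 0.15·0.9000) ≈ 0.3250
After 'falling': P(storm) = 0.65·0.3250 / (0.65·0.3250 + 0.15·0.6750) ≈ 0.6760
After 'steady': P(storm) = 0.35·0.6760 / (0.35·0.6760 + 0.85·0.3240) ≈ 0.4621
After 'steady': P(storm) = 0.35·0.4621 / (0.35·0.4621 + 0.85·0.5379) ≈ 0.2613

0.2613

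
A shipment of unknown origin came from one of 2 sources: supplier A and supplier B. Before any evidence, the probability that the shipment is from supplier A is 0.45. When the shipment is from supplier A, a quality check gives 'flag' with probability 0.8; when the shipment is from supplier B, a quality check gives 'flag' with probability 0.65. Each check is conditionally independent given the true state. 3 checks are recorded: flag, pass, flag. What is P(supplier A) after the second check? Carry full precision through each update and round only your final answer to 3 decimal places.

After 'flag': P(supplier A) = 0.8·0.4500 / (0.8·0.4500 + 0.65·0.5500) ≈ 0.5017
After 'pass': P(supplier A) = 0.2·0.5017 / (0.2·0.5017 + 0.35·0.4983) ≈ 0.3653

0.365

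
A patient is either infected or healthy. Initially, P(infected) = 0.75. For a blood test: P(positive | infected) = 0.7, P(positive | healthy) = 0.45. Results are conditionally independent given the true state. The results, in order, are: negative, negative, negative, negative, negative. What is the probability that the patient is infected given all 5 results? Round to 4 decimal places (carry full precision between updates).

After 'negative': P(infected) = 0.3·0.7500 / (0.3·0.7500 + 0.55·0.2500) ≈ 0.6207
After 'negative': P(infected) = 0.3·0.6207 / (0.3·0.6207 + 0.55·0.3793) ≈ 0.4716
After 'negative': P(infected) = 0.3·0.4716 / (0.3·0.4716 + 0.55·0.5284) ≈ 0.3274
After 'negative': P(infected) = 0.3·0.3274 / (0.3·0.3274 + 0.55·0.6726) ≈ 0.2098
After 'negative': P(infected) = 0.3·0.2098 / (0.3·0.2098 + 0.55·0.7902) ≈ 0.1265

0.1265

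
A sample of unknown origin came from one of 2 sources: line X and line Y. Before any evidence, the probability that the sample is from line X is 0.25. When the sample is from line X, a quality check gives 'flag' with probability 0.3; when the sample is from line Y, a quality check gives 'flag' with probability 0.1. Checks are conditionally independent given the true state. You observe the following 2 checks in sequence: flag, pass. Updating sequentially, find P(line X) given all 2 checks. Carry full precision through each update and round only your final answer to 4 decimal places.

After 'flag': P(line X) = 0.3·0.2500 / (0.3·0.2500 + 0.1·0.7500) ≈ 0.5000
After 'pass': P(line X) = 0.7·0.5000 / (0.7·0.5000 + 0.9·0.5000) ≈ 0.4375

0.4375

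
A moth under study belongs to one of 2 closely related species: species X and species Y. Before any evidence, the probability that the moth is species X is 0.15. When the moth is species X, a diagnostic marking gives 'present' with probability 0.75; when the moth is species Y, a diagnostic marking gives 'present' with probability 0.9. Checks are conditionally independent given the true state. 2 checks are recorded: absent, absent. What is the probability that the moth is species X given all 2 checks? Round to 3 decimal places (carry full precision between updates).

0.524

After 'absent': P(species X) = 0.25·0.1500 / (0.25·0.1500 + 0.1·0.8500) ≈ 0.3061
After 'absent': P(species X) = 0.25·0.3061 / (0.25·0.3061 + 0.1·0.6939) ≈ 0.5245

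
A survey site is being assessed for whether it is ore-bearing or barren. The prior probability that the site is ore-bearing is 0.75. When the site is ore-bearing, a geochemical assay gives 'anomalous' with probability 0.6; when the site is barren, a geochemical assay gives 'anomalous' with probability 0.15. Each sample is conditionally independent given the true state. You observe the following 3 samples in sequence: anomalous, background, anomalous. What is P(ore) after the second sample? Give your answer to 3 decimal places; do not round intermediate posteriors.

Each posterior becomes the prior for the next update.
After 'anomalous': P(ore) = 0.6·0.7500 / (0.6·0.7500 + 0.15·0.2500) ≈ 0.9231
After 'background': P(ore) = 0.4·0.9231 / (0.4·0.9231 + 0.85·0.0769) ≈ 0.8496

0.850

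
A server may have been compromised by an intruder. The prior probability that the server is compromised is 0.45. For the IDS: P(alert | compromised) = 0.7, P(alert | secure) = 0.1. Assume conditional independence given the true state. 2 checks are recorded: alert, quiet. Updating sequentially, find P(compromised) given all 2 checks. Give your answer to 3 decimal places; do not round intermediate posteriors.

0.656

After 'alert': P(compromised) = 0.7·0.4500 / (0.7·0.4500 + 0.1·0.5500) ≈ 0.8514
After 'quiet': P(compromised) = 0.3·0.8514 / (0.3·0.8514 + 0.9·0.1486) ≈ 0.6562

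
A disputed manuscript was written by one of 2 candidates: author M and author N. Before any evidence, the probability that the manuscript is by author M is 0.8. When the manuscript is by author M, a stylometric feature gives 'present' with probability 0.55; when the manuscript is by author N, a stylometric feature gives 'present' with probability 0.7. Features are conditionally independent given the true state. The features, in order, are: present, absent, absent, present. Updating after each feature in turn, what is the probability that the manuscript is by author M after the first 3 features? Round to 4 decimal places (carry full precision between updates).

0.8761

After 'present': P(author M) = 0.55·0.8000 / (0.55·0.8000 + 0.7·0.2000) ≈ 0.7586
After 'absent': P(author M) = 0.45·0.7586 / (0.45·0.7586 + 0.3·0.2414) ≈ 0.8250
After 'absent': P(author M) = 0.45·0.8250 / (0.45·0.8250 + 0.3·0.1750) ≈ 0.8761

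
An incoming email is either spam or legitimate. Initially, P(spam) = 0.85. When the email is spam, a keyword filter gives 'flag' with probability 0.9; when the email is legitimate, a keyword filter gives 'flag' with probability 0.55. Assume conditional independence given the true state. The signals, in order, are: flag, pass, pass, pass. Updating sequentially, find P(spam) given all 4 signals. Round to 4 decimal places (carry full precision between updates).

After 'flag': P(spam) = 0.9·0.8500 / (0.9·0.8500 + 0.55·0.1500) ≈ 0.9027
After 'pass': P(spam) = 0.1·0.9027 / (0.1·0.9027 + 0.45·0.0973) ≈ 0.6733
After 'pass': P(spam) = 0.1·0.6733 / (0.1·0.6733 + 0.45·0.3267) ≈ 0.3141
After 'pass': P(spam) = 0.1·0.3141 / (0.1·0.3141 + 0.45·0.6859) ≈ 0.0924

0.0924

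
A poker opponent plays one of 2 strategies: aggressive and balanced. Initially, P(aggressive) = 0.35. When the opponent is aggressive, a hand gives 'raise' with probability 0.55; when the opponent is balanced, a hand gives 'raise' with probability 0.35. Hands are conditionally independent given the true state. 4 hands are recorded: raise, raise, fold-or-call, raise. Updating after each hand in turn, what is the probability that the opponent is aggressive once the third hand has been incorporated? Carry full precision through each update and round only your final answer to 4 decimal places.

0.4793

After 'raise': P(aggressive) = 0.55·0.3500 / (0.55·0.3500 + 0.35·0.6500) ≈ 0.4583
After 'raise': P(aggressive) = 0.55·0.4583 / (0.55·0.4583 + 0.35·0.5417) ≈ 0.5708
After 'fold-or-call': P(aggressive) = 0.45·0.5708 / (0.45·0.5708 + 0.65·0.4292) ≈ 0.4793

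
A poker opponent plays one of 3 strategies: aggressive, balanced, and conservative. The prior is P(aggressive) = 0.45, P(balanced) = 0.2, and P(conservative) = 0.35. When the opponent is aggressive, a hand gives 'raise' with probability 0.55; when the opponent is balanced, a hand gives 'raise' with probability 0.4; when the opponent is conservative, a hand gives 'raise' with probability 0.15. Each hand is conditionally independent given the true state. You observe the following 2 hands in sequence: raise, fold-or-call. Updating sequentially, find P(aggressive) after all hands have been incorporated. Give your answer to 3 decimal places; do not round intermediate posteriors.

0.546

After 'raise': normaliser = 0.55·0.4500 + 0.4·0.2000 + 0.15·0.3500; P(aggressive) ≈ 0.6513, P(balanced) ≈ 0.2105, P(conservative) ≈ 0.1382
After 'fold-or-call': normaliser = 0.45·0.6513 + 0.6·0.2105 + 0.85·0.1382; P(aggressive) ≈ 0.5460, P(balanced) ≈ 0.2353, P(conservative) ≈ 0.2188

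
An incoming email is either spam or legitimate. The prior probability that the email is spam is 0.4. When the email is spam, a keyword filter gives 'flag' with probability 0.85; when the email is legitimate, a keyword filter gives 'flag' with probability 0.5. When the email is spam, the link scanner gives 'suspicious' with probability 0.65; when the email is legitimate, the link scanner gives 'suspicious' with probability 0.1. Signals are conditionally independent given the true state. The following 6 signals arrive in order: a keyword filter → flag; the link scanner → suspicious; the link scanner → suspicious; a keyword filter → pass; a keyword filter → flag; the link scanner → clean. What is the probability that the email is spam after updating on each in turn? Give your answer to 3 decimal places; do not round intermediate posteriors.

After a keyword filter='flag': P(spam) = 0.85·0.4000 / (0.85·0.4000 + 0.5·0.6000) ≈ 0.5312
After the link scanner='suspicious': P(spam) = 0.65·0.5312 / (0.65·0.5312 + 0.1·0.4688) ≈ 0.8805
After the link scanner='suspicious': P(spam) = 0.65·0.8805 / (0.65·0.8805 + 0.1·0.1195) ≈ 0.9795
After a keyword filter='pass': P(spam) = 0.15·0.9795 / (0.15·0.9795 + 0.5·0.0205) ≈ 0.9349
After a keyword filter='flag': P(spam) = 0.85·0.9349 / (0.85·0.9349 + 0.5·0.0651) ≈ 0.9607
After the link scanner='clean': P(spam) = 0.35·0.9607 / (0.35·0.9607 + 0.9·0.0393) ≈ 0.9047

0.905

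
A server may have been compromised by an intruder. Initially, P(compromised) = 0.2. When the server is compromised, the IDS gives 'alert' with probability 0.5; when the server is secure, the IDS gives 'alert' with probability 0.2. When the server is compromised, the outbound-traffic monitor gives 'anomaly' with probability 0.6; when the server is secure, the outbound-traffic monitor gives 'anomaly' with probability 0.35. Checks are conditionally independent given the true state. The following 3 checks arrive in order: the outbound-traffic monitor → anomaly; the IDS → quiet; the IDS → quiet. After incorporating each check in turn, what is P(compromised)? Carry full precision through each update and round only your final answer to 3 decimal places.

Apply Bayes' rule sequentially, carrying P(compromised) forward.
After the outbound-traffic monitor='anomaly': P(compromised) = 0.6·0.2000 / (0.6·0.2000 + 0.35·0.8000) ≈ 0.3000
After the IDS='quiet': P(compromised) = 0.5·0.3000 / (0.5·0.3000 + 0.8·0.7000) ≈ 0.2113
After the IDS='quiet': P(compromised) = 0.5·0.2113 / (0.5·0.2113 + 0.8·0.7887) ≈ 0.1434

0.143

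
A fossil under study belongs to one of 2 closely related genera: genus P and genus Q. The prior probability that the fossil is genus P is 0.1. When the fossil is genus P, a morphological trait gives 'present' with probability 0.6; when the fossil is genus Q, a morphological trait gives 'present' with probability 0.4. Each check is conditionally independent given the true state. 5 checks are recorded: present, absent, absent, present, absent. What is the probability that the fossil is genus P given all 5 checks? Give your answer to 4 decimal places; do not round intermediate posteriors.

Apply Bayes' rule sequentially, carrying P(genus P) forward.
After 'present': P(genus P) = 0.6·0.1000 / (0.6·0.1000 + 0.4·0.9000) ≈ 0.1429
After 'absent': P(genus P) = 0.4·0.1429 / (0.4·0.1429 + 0.6·0.8571) ≈ 0.1000
After 'absent': P(genus P) = 0.4·0.1000 / (0.4·0.1000 + 0.6·0.9000) ≈ 0.0690
After 'present': P(genus P) = 0.6·0.0690 / (0.6·0.0690 + 0.4·0.9310) ≈ 0.1000
After 'absent': P(genus P) = 0.4·0.1000 / (0.4·0.1000 + 0.6·0.9000) ≈ 0.0690

0.0690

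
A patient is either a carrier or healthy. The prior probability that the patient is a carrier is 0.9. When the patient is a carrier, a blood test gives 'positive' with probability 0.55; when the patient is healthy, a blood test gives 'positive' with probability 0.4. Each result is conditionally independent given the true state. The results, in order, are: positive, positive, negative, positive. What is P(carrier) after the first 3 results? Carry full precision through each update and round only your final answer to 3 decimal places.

Apply Bayes' rule sequentially, carrying P(carrier) forward.
After 'positive': P(carrier) = 0.55·0.9000 / (0.55·0.9000 + 0.4·0.1000) ≈ 0.9252
After 'positive': P(carrier) = 0.55·0.9252 / (0.55·0.9252 + 0.4·0.0748) ≈ 0.9445
After 'negative': P(carrier) = 0.45·0.9445 / (0.45·0.9445 + 0.6·0.0555) ≈ 0.9273

0.927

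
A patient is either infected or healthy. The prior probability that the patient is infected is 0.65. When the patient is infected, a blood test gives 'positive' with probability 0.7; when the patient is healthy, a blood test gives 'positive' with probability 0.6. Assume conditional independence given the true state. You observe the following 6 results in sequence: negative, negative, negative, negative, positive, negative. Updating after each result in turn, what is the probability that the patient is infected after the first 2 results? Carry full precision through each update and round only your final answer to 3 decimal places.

After 'negative': P(infected) = 0.3·0.6500 / (0.3·0.6500 + 0.4·0.3500) ≈ 0.5821
After 'negative': P(infected) = 0.3·0.5821 / (0.3·0.5821 + 0.4·0.4179) ≈ 0.5109

0.511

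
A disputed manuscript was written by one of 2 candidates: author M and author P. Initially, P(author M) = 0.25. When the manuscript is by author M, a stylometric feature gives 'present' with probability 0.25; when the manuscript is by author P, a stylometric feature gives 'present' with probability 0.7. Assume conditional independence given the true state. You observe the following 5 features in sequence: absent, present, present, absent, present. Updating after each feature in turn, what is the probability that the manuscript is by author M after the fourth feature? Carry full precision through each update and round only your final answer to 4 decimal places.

Each posterior becomes the prior for the next update.
After 'absent': P(author M) = 0.75·0.2500 / (0.75·0.2500 + 0.3·0.7500) ≈ 0.4545
After 'present': P(author M) = 0.25·0.4545 / (0.25·0.4545 + 0.7·0.5455) ≈ 0.2294
After 'present': P(author M) = 0.25·0.2294 / (0.25·0.2294 + 0.7·0.7706) ≈ 0.0961
After 'absent': P(author M) = 0.75·0.0961 / (0.75·0.0961 + 0.3·0.9039) ≈ 0.2099

0.2099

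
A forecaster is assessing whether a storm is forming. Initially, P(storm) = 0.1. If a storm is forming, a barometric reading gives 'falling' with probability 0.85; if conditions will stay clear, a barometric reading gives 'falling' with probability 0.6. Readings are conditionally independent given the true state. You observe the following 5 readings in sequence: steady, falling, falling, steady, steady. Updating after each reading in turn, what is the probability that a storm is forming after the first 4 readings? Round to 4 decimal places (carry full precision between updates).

After 'steady': P(storm) = 0.15·0.1000 / (0.15·0.1000 + 0.4·0.9000) ≈ 0.0400
After 'falling': P(storm) = 0.85·0.0400 / (0.85·0.0400 + 0.6·0.9600) ≈ 0.0557
After 'falling': P(storm) = 0.85·0.0557 / (0.85·0.0557 + 0.6·0.9443) ≈ 0.0772
After 'steady': P(storm) = 0.15·0.0772 / (0.15·0.0772 + 0.4·0.9228) ≈ 0.0304

0.0304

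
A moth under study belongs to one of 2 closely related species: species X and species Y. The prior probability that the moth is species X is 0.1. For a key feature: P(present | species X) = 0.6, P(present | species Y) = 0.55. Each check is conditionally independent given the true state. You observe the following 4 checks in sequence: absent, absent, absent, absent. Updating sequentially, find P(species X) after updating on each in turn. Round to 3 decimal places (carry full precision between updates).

0.065

After 'absent': P(species X) = 0.4·0.1000 / (0.4·0.1000 + 0.45·0.9000) ≈ 0.0899
After 'absent': P(species X) = 0.4·0.0899 / (0.4·0.0899 + 0.45·0.9101) ≈ 0.0807
After 'absent': P(species X) = 0.4·0.0807 / (0.4·0.0807 + 0.45·0.9193) ≈ 0.0724
After 'absent': P(species X) = 0.4·0.0724 / (0.4·0.0724 + 0.45·0.9276) ≈ 0.0649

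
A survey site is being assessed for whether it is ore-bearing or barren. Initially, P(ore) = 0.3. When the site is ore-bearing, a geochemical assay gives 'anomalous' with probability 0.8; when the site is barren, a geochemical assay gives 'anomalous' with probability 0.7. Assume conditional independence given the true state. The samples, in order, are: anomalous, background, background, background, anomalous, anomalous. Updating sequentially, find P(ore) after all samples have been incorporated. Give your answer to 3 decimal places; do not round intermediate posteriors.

0.159

After 'anomalous': P(ore) = 0.8·0.3000 / (0.8·0.3000 + 0.7·0.7000) ≈ 0.3288
After 'background': P(ore) = 0.2·0.3288 / (0.2·0.3288 + 0.3·0.6712) ≈ 0.2462
After 'background': P(ore) = 0.2·0.2462 / (0.2·0.2462 + 0.3·0.7538) ≈ 0.1788
After 'background': P(ore) = 0.2·0.1788 / (0.2·0.1788 + 0.3·0.8212) ≈ 0.1267
After 'anomalous': P(ore) = 0.8·0.1267 / (0.8·0.1267 + 0.7·0.8733) ≈ 0.1423
After 'anomalous': P(ore) = 0.8·0.1423 / (0.8·0.1423 + 0.7·0.8577) ≈ 0.1593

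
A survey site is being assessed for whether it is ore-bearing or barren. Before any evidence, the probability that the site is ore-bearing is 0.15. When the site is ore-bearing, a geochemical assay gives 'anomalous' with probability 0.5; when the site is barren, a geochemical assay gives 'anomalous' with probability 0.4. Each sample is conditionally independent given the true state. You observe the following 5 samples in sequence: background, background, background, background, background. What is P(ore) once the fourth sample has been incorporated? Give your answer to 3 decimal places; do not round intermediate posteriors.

After 'background': P(ore) = 0.5·0.1500 / (0.5·0.1500 + 0.6·0.8500) ≈ 0.1282
After 'background': P(ore) = 0.5·0.1282 / (0.5·0.1282 + 0.6·0.8718) ≈ 0.1092
After 'background': P(ore) = 0.5·0.1092 / (0.5·0.1092 + 0.6·0.8908) ≈ 0.0927
After 'background': P(ore) = 0.5·0.0927 / (0.5·0.0927 + 0.6·0.9073) ≈ 0.0784

0.078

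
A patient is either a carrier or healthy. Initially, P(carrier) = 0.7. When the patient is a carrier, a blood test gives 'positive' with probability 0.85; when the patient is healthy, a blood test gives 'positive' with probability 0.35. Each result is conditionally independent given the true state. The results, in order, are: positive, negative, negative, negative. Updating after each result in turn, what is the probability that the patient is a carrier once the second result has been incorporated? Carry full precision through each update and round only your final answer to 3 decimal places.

After 'positive': P(carrier) = 0.85·0.7000 / (0.85·0.7000 + 0.35·0.3000) ≈ 0.8500
After 'negative': P(carrier) = 0.15·0.8500 / (0.15·0.8500 + 0.65·0.1500) ≈ 0.5667

0.567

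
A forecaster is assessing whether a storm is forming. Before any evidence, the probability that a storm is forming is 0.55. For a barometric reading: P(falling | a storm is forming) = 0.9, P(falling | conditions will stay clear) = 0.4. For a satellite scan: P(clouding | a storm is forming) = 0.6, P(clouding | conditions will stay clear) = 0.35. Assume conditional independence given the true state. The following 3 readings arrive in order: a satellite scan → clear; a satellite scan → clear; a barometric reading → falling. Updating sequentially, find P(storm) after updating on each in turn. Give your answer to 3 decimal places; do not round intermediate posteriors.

Each posterior becomes the prior for the next update.
After a satellite scan='clear': P(storm) = 0.4·0.5500 / (0.4·0.5500 + 0.65·0.4500) ≈ 0.4293
After a satellite scan='clear': P(storm) = 0.4·0.4293 / (0.4·0.4293 + 0.65·0.5707) ≈ 0.3164
After a barometric reading='falling': P(storm) = 0.9·0.3164 / (0.9·0.3164 + 0.4·0.6836) ≈ 0.5101

0.510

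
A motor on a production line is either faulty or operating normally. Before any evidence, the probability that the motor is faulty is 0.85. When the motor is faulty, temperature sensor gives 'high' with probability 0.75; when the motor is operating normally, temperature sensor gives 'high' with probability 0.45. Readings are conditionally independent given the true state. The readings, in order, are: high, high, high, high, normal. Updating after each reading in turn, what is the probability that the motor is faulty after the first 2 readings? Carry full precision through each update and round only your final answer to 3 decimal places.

After 'high': P(faulty) = 0.75·0.8500 / (0.75·0.8500 + 0.45·0.1500) ≈ 0.9043
After 'high': P(faulty) = 0.75·0.9043 / (0.75·0.9043 + 0.45·0.0957) ≈ 0.9403

0.940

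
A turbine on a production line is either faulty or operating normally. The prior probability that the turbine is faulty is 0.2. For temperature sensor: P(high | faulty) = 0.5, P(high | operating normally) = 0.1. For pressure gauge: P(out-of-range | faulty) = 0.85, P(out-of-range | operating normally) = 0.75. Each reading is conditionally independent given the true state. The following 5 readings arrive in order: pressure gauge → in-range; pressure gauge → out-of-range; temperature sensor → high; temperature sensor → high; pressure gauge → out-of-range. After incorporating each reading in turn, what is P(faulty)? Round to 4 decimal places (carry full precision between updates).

0.8281

After pressure gauge='in-range': P(faulty) = 0.15·0.2000 / (0.15·0.2000 + 0.25·0.8000) ≈ 0.1304
After pressure gauge='out-of-range': P(faulty) = 0.85·0.1304 / (0.85·0.1304 + 0.75·0.8696) ≈ 0.1453
After temperature sensor='high': P(faulty) = 0.5·0.1453 / (0.5·0.1453 + 0.1·0.8547) ≈ 0.4595
After temperature sensor='high': P(faulty) = 0.5·0.4595 / (0.5·0.4595 + 0.1·0.5405) ≈ 0.8095
After pressure gauge='out-of-range': P(faulty) = 0.85·0.8095 / (0.85·0.8095 + 0.75·0.1905) ≈ 0.8281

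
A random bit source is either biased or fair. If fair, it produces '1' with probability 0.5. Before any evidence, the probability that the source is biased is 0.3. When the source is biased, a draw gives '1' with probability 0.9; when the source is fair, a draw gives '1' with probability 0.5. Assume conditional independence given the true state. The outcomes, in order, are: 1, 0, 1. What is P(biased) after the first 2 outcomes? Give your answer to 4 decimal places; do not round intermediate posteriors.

0.1337

After '1': P(biased) = 0.9·0.3000 / (0.9·0.3000 + 0.5·0.7000) ≈ 0.4355
After '0': P(biased) = 0.1·0.4355 / (0.1·0.4355 + 0.5·0.5645) ≈ 0.1337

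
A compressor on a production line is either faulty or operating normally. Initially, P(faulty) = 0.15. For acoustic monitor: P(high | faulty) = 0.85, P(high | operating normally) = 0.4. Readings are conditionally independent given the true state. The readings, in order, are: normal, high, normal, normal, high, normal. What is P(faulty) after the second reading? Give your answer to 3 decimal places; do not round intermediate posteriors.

After 'normal': P(faulty) = 0.15·0.1500 / (0.15·0.1500 + 0.6·0.8500) ≈ 0.0423
After 'high': P(faulty) = 0.85·0.0423 / (0.85·0.0423 + 0.4·0.9577) ≈ 0.0857

0.086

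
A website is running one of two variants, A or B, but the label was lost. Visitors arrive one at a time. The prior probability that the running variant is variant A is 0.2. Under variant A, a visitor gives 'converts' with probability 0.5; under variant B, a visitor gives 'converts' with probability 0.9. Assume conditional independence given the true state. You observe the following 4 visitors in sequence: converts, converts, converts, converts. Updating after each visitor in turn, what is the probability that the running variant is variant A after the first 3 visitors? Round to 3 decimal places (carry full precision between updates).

0.041

After 'converts': P(A) = 0.5·0.2000 / (0.5·0.2000 + 0.9·0.8000) ≈ 0.1220
After 'converts': P(A) = 0.5·0.1220 / (0.5·0.1220 + 0.9·0.8780) ≈ 0.0716
After 'converts': P(A) = 0.5·0.0716 / (0.5·0.0716 + 0.9·0.9284) ≈ 0.0411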